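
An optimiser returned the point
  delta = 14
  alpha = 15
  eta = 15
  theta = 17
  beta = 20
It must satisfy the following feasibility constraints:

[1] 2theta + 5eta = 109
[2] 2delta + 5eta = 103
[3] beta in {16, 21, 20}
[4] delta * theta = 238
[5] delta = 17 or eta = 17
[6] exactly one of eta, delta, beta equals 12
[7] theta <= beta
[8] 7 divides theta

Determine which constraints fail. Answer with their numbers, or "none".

Constraints 5, 6, and 8 are violated.

[1] 2theta + 5eta = 2(17) + 5(15) = 109  yes
[2] 2delta + 5eta = 2(14) + 5(15) = 103  yes
[3] beta = 20 is in {16, 21, 20}  yes
[4] delta * theta = 14 * 17 = 238  yes
[5] delta = 14 ≠ 17 and eta = 15 ≠ 17; both disjuncts false  no
[6] eta=15, delta=14, beta=20; 0 of them equal 12, not exactly one  no
[7] theta = 17, beta = 20; 17 ≤ 20  yes
[8] 17 = 7*2 + 3, so 7 does not divide 17  no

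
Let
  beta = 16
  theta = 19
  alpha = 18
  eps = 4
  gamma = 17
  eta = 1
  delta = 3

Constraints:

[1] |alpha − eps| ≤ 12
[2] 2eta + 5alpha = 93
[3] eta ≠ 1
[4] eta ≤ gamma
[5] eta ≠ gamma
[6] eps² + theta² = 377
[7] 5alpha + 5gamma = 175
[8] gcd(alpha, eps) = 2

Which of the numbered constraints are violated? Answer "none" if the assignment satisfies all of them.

The assignment fails constraints 1, 2, and 3.

[1] |18 − 4| = 14; 14 > 12, exceeds bound 12 — violated.
[2] 2eta + 5alpha = 2(1) + 5(18) = 92, not 93 — violated.
[3] eta = 1, but 1 is required to differ — violated.
[4] eta = 1, gamma = 17; 1 ≤ 17 — OK.
[5] eta = 1, gamma = 17; distinct — OK.
[6] eps² + theta² = 4² + 19² = 16 + 361 = 377 — OK.
[7] 5alpha + 5gamma = 5(18) + 5(17) = 175 — OK.
[8] gcd(18, 4) = 2 — OK.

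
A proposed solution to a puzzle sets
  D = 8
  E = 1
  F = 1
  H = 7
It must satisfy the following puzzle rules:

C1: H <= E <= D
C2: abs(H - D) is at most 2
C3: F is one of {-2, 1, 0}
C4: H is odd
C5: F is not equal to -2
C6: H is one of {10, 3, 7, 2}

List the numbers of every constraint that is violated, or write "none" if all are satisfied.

Constraint 1 is violated.

C1: values 7, 1, 8; H = 7 is not <= E = 1 — violated.
C2: abs(7 - 8) = 1; 1 ≤ 2 — satisfied.
C3: F = 1 is in {-2, 1, 0} — satisfied.
C4: H = 7 is odd — satisfied.
C5: F = 1, and 1 ≠ -2 — satisfied.
C6: H = 7 is in {10, 3, 7, 2} — satisfied.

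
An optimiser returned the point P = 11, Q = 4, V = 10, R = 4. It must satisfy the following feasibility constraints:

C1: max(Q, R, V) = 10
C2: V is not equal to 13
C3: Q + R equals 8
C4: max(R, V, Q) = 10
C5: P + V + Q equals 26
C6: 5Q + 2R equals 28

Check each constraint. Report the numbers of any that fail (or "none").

C1: max(4, 4, 10) = 10 — satisfied.
C2: V = 10, and 10 ≠ 13 — satisfied.
C3: Q + R = 4 + 4 = 8 — satisfied.
C4: max(4, 10, 4) = 10 — satisfied.
C5: P + V + Q = 11 + 10 + 4 = 25, not 26 — violated.
C6: 5Q + 2R = 5(4) + 2(4) = 28 — satisfied.

Constraint 5 does not hold.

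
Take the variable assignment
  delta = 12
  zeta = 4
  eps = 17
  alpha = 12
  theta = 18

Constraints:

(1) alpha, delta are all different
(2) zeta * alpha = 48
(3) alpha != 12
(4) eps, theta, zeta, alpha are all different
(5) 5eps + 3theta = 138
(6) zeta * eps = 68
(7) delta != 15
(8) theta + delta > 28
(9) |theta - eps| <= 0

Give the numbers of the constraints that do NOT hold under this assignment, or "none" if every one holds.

No — constraints 1, 3, 5, and 9 are not satisfied.

(1) alpha = delta = 12, not all different  fails
(2) zeta * alpha = 4 * 12 = 48  holds
(3) alpha = 12, but 12 is required to differ  fails
(4) values 17, 18, 4, 12 are pairwise distinct  holds
(5) 5eps + 3theta = 5(17) + 3(18) = 139, not 138  fails
(6) zeta * eps = 4 * 17 = 68  holds
(7) delta = 12, and 12 ≠ 15  holds
(8) theta + delta = 18 + 12 = 30; 30 > 28  holds
(9) |18 - 17| = 1; 1 > 0, exceeds bound 0  fails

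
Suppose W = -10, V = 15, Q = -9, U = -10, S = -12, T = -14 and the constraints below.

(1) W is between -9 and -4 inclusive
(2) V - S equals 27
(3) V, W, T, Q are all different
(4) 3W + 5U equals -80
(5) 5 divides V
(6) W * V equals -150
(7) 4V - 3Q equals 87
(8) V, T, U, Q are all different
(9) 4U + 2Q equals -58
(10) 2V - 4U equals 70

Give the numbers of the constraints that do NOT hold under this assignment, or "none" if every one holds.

The assignment fails constraint 1.

(1) W = -10 is outside [-9, -4] — does not hold.
(2) V - S = 15 - (-12) = 27 — holds.
(3) values 15, -10, -14, -9 are pairwise distinct — holds.
(4) 3W + 5U = 3(-10) + 5(-10) = -80 — holds.
(5) 15 / 5 = 3, so 5 divides 15 — holds.
(6) W * V = -10 * 15 = -150 — holds.
(7) 4V - 3Q = 4(15) - 3(-9) = 87 — holds.
(8) values 15, -14, -10, -9 are pairwise distinct — holds.
(9) 4U + 2Q = 4(-10) + 2(-9) = -58 — holds.
(10) 2V - 4U = 2(15) - 4(-10) = 70 — holds.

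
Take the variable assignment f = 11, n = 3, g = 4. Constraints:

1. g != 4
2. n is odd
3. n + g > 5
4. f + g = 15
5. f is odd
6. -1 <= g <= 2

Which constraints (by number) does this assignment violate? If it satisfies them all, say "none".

Constraints 1, 6 are violated.

1. g = 4, but 4 is required to differ — does not hold.
2. n = 3 is odd — holds.
3. n + g = 3 + 4 = 7; 7 > 5 — holds.
4. f + g = 11 + 4 = 15 — holds.
5. f = 11 is odd — holds.
6. g = 4 is outside [-1, 2] — does not hold.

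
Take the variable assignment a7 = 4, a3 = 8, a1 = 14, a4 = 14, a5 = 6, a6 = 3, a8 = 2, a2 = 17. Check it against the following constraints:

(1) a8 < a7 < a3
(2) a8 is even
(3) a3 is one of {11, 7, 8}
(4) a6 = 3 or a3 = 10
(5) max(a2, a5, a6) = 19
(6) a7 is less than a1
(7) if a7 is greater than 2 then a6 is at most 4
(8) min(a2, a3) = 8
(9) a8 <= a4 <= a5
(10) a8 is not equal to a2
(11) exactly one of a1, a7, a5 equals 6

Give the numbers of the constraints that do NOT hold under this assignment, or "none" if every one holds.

Violated: 5 and 9.

(1) values 2 < 4 < 8  ✔
(2) a8 = 2 is even  ✔
(3) a3 = 8 is in {11, 7, 8}  ✔
(4) a6 = 3 = 3 (first disjunct)  ✔
(5) max(17, 6, 3) = 17, not 19  ✘
(6) a7 = 4, a1 = 14; 4 < 14  ✔
(7) a7 = 4 > 2, so we need a6 ≤ 4; a6 = 3 ≤ 4  ✔
(8) min(17, 8) = 8  ✔
(9) values 2, 14, 6; a4 = 14 is not <= a5 = 6  ✘
(10) a8 = 2, a2 = 17; distinct  ✔
(11) a1=14, a7=4, a5=6; 1 of them equals 6  ✔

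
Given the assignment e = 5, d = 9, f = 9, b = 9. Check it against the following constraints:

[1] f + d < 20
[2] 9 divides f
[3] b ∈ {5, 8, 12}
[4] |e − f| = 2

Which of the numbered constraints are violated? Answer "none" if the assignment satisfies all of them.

[1] f + d = 9 + 9 = 18; 18 < 20 — holds.
[2] 9 / 9 = 1, so 9 divides 9 — holds.
[3] b = 9 is not in {5, 8, 12} — does not hold.
[4] |5 − 9| = 4, not 2 — does not hold.

Violated: 3, 4.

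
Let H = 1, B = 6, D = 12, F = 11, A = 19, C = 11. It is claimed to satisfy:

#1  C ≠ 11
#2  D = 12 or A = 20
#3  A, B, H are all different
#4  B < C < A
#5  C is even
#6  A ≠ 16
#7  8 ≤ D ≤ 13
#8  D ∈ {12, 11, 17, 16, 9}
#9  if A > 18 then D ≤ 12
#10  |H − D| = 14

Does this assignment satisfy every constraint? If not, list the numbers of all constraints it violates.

#1 C = 11, but 11 is required to differ — violated.
#2 D = 12 = 12 (first disjunct) — satisfied.
#3 values 19, 6, 1 are pairwise distinct — satisfied.
#4 values 6 < 11 < 19 — satisfied.
#5 C = 11 is odd — violated.
#6 A = 19, and 19 ≠ 16 — satisfied.
#7 D = 12 lies in [8, 13] — satisfied.
#8 D = 12 is in {12, 11, 17, 16, 9} — satisfied.
#9 A = 19 > 18, so we need D ≤ 12; D = 12 ≤ 12 — satisfied.
#10 |1 − 12| = 11, not 14 — violated.

Violated: 1, 5, 10.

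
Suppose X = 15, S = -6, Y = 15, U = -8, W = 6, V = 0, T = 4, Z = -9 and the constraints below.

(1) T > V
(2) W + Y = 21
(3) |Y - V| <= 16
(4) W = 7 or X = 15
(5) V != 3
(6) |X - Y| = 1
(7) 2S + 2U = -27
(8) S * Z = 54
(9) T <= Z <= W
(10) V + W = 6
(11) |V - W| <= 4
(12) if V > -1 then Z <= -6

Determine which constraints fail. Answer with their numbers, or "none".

(1) T = 4, V = 0; 4 > 0  OK
(2) W + Y = 6 + 15 = 21  OK
(3) |15 - 0| = 15; 15 ≤ 16  OK
(4) W = 6 ≠ 7, but X = 15 = 15 (second disjunct)  OK
(5) V = 0, and 0 ≠ 3  OK
(6) |15 - 15| = 0, not 1  FAIL
(7) 2S + 2U = 2(-6) + 2(-8) = -28, not -27  FAIL
(8) S * Z = -6 * (-9) = 54  OK
(9) values 4, -9, 6; T = 4 is not <= Z = -9  FAIL
(10) V + W = 0 + 6 = 6  OK
(11) |0 - 6| = 6; 6 > 4, exceeds bound 4  FAIL
(12) V = 0 > -1, so we need Z ≤ -6; Z = -9 ≤ -6  OK

No — constraints 6, 7, 9, and 11 are not satisfied.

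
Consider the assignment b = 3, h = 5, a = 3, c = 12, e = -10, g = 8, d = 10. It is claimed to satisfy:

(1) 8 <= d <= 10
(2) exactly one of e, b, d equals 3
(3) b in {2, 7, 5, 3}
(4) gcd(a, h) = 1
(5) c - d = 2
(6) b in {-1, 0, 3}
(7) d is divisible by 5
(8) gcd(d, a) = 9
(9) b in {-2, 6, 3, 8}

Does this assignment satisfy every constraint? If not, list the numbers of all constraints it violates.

Constraint 8 is violated.

(1) d = 10 lies in [8, 10]  yes
(2) e=-10, b=3, d=10; 1 of them equals 3  yes
(3) b = 3 is in {2, 7, 5, 3}  yes
(4) gcd(3, 5) = 1  yes
(5) c - d = 12 - 10 = 2  yes
(6) b = 3 is in {-1, 0, 3}  yes
(7) 10 / 5 = 2, so 5 divides 10  yes
(8) gcd(10, 3) = 1, not 9  no
(9) b = 3 is in {-2, 6, 3, 8}  yes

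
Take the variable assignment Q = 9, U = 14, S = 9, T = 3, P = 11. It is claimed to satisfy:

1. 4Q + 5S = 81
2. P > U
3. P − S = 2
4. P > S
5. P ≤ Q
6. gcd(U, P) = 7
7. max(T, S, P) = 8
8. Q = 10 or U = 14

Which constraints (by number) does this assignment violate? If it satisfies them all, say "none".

Constraints 2, 5, 6, and 7 are violated.

1. 4Q + 5S = 4(9) + 5(9) = 81 — satisfied.
2. P = 11, U = 14; 11 ≤ 14 (want >) — violated.
3. P − S = 11 − 9 = 2 — satisfied.
4. P = 11, S = 9; 11 > 9 — satisfied.
5. P = 11, Q = 9; 11 > 9 (want ≤) — violated.
6. gcd(14, 11) = 1, not 7 — violated.
7. max(3, 9, 11) = 11, not 8 — violated.
8. Q = 9 ≠ 10, but U = 14 = 14 (second disjunct) — satisfied.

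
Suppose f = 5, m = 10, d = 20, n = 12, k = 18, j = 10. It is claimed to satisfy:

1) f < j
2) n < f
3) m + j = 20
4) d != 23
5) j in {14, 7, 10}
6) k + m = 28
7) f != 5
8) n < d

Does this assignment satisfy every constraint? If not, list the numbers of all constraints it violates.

No — constraints 2 and 7 are not satisfied.

1) f = 5, j = 10; 5 < 10  ✓
2) n = 12, f = 5; 12 ≥ 5 (want <)  ✗
3) m + j = 10 + 10 = 20  ✓
4) d = 20, and 20 ≠ 23  ✓
5) j = 10 is in {14, 7, 10}  ✓
6) k + m = 18 + 10 = 28  ✓
7) f = 5, but 5 is required to differ  ✗
8) n = 12, d = 20; 12 < 20  ✓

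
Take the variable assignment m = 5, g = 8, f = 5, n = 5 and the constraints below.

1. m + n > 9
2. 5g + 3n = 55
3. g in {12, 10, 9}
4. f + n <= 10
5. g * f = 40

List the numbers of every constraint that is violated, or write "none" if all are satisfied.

Violated: 3.

1. m + n = 5 + 5 = 10; 10 > 9 — satisfied.
2. 5g + 3n = 5(8) + 3(5) = 55 — satisfied.
3. g = 8 is not in {12, 10, 9} — violated.
4. f + n = 5 + 5 = 10; 10 ≤ 10 — satisfied.
5. g * f = 8 * 5 = 40 — satisfied.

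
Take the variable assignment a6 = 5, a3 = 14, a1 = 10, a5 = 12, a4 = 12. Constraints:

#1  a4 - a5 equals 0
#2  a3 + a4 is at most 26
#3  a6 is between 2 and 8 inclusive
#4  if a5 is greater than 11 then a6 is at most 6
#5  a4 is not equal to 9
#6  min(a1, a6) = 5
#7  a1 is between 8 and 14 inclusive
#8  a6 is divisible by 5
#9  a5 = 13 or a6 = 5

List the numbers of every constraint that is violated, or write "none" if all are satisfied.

No violations.

#1 a4 - a5 = 12 - 12 = 0 — OK.
#2 a3 + a4 = 14 + 12 = 26; 26 ≤ 26 — OK.
#3 a6 = 5 lies in [2, 8] — OK.
#4 a5 = 12 > 11, so we need a6 ≤ 6; a6 = 5 ≤ 6 — OK.
#5 a4 = 12, and 12 ≠ 9 — OK.
#6 min(10, 5) = 5 — OK.
#7 a1 = 10 lies in [8, 14] — OK.
#8 5 / 5 = 1, so 5 divides 5 — OK.
#9 a5 = 12 ≠ 13, but a6 = 5 = 5 (second disjunct) — OK.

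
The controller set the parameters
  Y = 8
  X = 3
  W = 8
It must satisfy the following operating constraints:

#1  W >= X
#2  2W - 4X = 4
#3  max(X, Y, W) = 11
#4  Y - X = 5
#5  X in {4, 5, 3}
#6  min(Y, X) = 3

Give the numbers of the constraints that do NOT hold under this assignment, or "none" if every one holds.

No — constraint 3 is not satisfied.

#1 W = 8, X = 3; 8 ≥ 3 — satisfied.
#2 2W - 4X = 2(8) - 4(3) = 4 — satisfied.
#3 max(3, 8, 8) = 8, not 11 — violated.
#4 Y - X = 8 - 3 = 5 — satisfied.
#5 X = 3 is in {4, 5, 3} — satisfied.
#6 min(8, 3) = 3 — satisfied.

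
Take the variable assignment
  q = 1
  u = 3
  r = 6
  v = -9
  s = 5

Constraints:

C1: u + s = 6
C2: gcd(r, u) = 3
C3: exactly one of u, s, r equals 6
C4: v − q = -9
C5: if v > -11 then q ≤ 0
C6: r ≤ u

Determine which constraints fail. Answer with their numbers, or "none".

C1: u + s = 3 + 5 = 8, not 6  fails
C2: gcd(6, 3) = 3  holds
C3: u=3, s=5, r=6; 1 of them equals 6  holds
C4: v − q = -9 − 1 = -10, not -9  fails
C5: v = -9 > -11, so we need q ≤ 0; but q = 1 > 0  fails
C6: r = 6, u = 3; 6 > 3 (want ≤)  fails

The assignment fails constraints 1, 4, 5, and 6.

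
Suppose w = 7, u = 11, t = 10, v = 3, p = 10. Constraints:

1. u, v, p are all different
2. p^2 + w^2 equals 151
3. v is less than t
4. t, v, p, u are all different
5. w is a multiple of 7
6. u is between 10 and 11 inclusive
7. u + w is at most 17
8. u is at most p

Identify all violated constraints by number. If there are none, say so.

Constraints 2, 4, 7, and 8 do not hold.

1. values 11, 3, 10 are pairwise distinct — satisfied.
2. p^2 + w^2 = 10^2 + 7^2 = 100 + 49 = 149, not 151 — violated.
3. v = 3, t = 10; 3 < 10 — satisfied.
4. t = p = 10, not all different — violated.
5. 7 / 7 = 1, so 7 divides 7 — satisfied.
6. u = 11 lies in [10, 11] — satisfied.
7. u + w = 11 + 7 = 18; 18 > 17, bound 17 not met — violated.
8. u = 11, p = 10; 11 > 10 (want ≤) — violated.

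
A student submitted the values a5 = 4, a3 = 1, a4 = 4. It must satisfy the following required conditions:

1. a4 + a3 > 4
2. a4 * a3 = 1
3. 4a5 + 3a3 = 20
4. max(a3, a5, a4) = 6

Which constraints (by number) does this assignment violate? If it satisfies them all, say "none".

1. a4 + a3 = 4 + 1 = 5; 5 > 4 — OK.
2. a4 * a3 = 4 * 1 = 4, not 1 — violated.
3. 4a5 + 3a3 = 4(4) + 3(1) = 19, not 20 — violated.
4. max(1, 4, 4) = 4, not 6 — violated.

The assignment fails constraints 2, 3, and 4.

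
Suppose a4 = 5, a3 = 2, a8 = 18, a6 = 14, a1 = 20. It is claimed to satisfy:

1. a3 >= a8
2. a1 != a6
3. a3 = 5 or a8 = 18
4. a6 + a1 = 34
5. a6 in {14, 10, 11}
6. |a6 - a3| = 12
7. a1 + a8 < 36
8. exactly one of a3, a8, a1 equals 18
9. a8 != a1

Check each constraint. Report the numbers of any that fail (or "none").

Constraints 1 and 7 do not hold.

1. a3 = 2, a8 = 18; 2 < 18 (want ≥)  no
2. a1 = 20, a6 = 14; distinct  yes
3. a3 = 2 ≠ 5, but a8 = 18 = 18 (second disjunct)  yes
4. a6 + a1 = 14 + 20 = 34  yes
5. a6 = 14 is in {14, 10, 11}  yes
6. |14 - 2| = 12  yes
7. a1 + a8 = 20 + 18 = 38; 38 ≥ 36, bound 36 not met  no
8. a3=2, a8=18, a1=20; 1 of them equals 18  yes
9. a8 = 18, a1 = 20; distinct  yes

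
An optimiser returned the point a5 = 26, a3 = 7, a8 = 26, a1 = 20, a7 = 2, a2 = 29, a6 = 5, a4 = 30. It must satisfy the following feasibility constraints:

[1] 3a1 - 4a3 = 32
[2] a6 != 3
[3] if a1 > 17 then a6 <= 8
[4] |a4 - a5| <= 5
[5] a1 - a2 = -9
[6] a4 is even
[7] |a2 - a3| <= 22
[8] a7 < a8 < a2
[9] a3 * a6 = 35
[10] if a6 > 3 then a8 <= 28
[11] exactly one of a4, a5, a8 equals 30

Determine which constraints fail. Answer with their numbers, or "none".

[1] 3a1 - 4a3 = 3(20) - 4(7) = 32  ✔
[2] a6 = 5, and 5 ≠ 3  ✔
[3] a1 = 20 > 17, so we need a6 ≤ 8; a6 = 5 ≤ 8  ✔
[4] |30 - 26| = 4; 4 ≤ 5  ✔
[5] a1 - a2 = 20 - 29 = -9  ✔
[6] a4 = 30 is even  ✔
[7] |29 - 7| = 22; 22 ≤ 22  ✔
[8] values 2 < 26 < 29  ✔
[9] a3 * a6 = 7 * 5 = 35  ✔
[10] a6 = 5 > 3, so we need a8 ≤ 28; a8 = 26 ≤ 28  ✔
[11] a4=30, a5=26, a8=26; 1 of them equals 30  ✔

Yes — all constraints hold.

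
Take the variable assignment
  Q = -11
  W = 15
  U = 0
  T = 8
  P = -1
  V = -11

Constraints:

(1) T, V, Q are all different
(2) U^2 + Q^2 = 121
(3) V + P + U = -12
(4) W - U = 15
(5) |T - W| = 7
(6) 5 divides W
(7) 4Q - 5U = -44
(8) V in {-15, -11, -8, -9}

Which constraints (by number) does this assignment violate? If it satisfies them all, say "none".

Constraint 1 is violated.

(1) V = Q = -11, not all different — fails.
(2) U^2 + Q^2 = 0^2 + (-11)^2 = 0 + 121 = 121 — holds.
(3) V + P + U = -11 + (-1) + 0 = -12 — holds.
(4) W - U = 15 - 0 = 15 — holds.
(5) |8 - 15| = 7 — holds.
(6) 15 / 5 = 3, so 5 divides 15 — holds.
(7) 4Q - 5U = 4(-11) - 5(0) = -44 — holds.
(8) V = -11 is in {-15, -11, -8, -9} — holds.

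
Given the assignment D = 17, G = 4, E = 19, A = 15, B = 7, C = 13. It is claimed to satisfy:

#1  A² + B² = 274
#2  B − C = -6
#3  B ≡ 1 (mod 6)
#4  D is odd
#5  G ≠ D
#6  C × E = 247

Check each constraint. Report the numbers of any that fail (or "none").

Yes — all constraints hold.

#1 A² + B² = 15² + 7² = 225 + 49 = 274 — OK.
#2 B − C = 7 − 13 = -6 — OK.
#3 7 mod 6 = 1 — OK.
#4 D = 17 is odd — OK.
#5 G = 4, D = 17; distinct — OK.
#6 C × E = 13 × 19 = 247 — OK.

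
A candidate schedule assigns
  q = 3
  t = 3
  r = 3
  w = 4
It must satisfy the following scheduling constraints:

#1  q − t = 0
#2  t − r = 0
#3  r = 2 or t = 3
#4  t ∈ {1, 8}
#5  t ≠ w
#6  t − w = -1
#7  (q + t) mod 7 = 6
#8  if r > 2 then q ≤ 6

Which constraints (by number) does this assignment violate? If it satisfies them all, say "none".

#1 q − t = 3 − 3 = 0  ✔
#2 t − r = 3 − 3 = 0  ✔
#3 r = 3 ≠ 2, but t = 3 = 3 (second disjunct)  ✔
#4 t = 3 is not in {1, 8}  ✘
#5 t = 3, w = 4; distinct  ✔
#6 t − w = 3 − 4 = -1  ✔
#7 q + t = 6; 6 mod 7 = 6  ✔
#8 r = 3 > 2, so we need q ≤ 6; q = 3 ≤ 6  ✔

Violated: 4.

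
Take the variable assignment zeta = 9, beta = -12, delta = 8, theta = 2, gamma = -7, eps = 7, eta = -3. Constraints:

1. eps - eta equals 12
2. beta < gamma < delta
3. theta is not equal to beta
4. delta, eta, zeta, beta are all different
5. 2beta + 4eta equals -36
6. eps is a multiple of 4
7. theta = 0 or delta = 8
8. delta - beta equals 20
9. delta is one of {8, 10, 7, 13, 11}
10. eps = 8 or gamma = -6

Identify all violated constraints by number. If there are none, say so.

The assignment fails constraints 1, 6, and 10.

1. eps - eta = 7 - (-3) = 10, not 12  false
2. values -12 < -7 < 8  true
3. theta = 2, beta = -12; distinct  true
4. values 8, -3, 9, -12 are pairwise distinct  true
5. 2beta + 4eta = 2(-12) + 4(-3) = -36  true
6. 7 = 4*1 + 3, so 4 does not divide 7  false
7. theta = 2 ≠ 0, but delta = 8 = 8 (second disjunct)  true
8. delta - beta = 8 - (-12) = 20  true
9. delta = 8 is in {8, 10, 7, 13, 11}  true
10. eps = 7 ≠ 8 and gamma = -7 ≠ -6; both disjuncts false  false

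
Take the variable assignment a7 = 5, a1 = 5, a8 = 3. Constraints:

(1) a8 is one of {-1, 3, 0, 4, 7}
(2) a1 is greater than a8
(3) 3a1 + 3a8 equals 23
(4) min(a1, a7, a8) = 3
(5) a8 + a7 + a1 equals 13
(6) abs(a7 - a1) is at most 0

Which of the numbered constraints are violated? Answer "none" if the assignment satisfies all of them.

(1) a8 = 3 is in {-1, 3, 0, 4, 7}  true
(2) a1 = 5, a8 = 3; 5 > 3  true
(3) 3a1 + 3a8 = 3(5) + 3(3) = 24, not 23  false
(4) min(5, 5, 3) = 3  true
(5) a8 + a7 + a1 = 3 + 5 + 5 = 13  true
(6) abs(5 - 5) = 0; 0 ≤ 0  true

No — constraint 3 is not satisfied.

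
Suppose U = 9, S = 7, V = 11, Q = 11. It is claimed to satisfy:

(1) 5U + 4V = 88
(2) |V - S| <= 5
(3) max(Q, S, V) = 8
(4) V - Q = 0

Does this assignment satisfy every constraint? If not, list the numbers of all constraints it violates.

(1) 5U + 4V = 5(9) + 4(11) = 89, not 88  fails
(2) |11 - 7| = 4; 4 ≤ 5  holds
(3) max(11, 7, 11) = 11, not 8  fails
(4) V - Q = 11 - 11 = 0  holds

Constraints 1 and 3 do not hold.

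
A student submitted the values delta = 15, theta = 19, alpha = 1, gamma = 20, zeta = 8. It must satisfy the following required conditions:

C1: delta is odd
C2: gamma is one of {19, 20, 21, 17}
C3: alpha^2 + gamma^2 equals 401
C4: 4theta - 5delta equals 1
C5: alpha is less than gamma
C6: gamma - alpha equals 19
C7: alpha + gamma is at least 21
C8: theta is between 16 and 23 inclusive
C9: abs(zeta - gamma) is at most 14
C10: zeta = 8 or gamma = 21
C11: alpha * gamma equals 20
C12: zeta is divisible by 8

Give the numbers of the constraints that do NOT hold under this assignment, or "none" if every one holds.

C1: delta = 15 is odd — holds.
C2: gamma = 20 is in {19, 20, 21, 17} — holds.
C3: alpha^2 + gamma^2 = 1^2 + 20^2 = 1 + 400 = 401 — holds.
C4: 4theta - 5delta = 4(19) - 5(15) = 1 — holds.
C5: alpha = 1, gamma = 20; 1 < 20 — holds.
C6: gamma - alpha = 20 - 1 = 19 — holds.
C7: alpha + gamma = 1 + 20 = 21; 21 ≥ 21 — holds.
C8: theta = 19 lies in [16, 23] — holds.
C9: abs(8 - 20) = 12; 12 ≤ 14 — holds.
C10: zeta = 8 = 8 (first disjunct) — holds.
C11: alpha * gamma = 1 * 20 = 20 — holds.
C12: 8 / 8 = 1, so 8 divides 8 — holds.

All constraints are satisfied.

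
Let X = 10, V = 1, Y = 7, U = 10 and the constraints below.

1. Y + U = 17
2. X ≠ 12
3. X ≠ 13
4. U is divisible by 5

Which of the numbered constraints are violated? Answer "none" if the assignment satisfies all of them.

Yes — all constraints hold.

1. Y + U = 7 + 10 = 17  OK
2. X = 10, and 10 ≠ 12  OK
3. X = 10, and 10 ≠ 13  OK
4. 10 / 5 = 2, so 5 divides 10  OK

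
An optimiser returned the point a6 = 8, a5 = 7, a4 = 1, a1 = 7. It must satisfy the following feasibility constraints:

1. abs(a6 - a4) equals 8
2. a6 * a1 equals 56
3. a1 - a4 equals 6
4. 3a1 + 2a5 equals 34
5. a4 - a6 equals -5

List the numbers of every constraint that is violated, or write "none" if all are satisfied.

1. abs(8 - 1) = 7, not 8  no
2. a6 * a1 = 8 * 7 = 56  yes
3. a1 - a4 = 7 - 1 = 6  yes
4. 3a1 + 2a5 = 3(7) + 2(7) = 35, not 34  no
5. a4 - a6 = 1 - 8 = -7, not -5  no

The assignment fails constraints 1, 4, and 5.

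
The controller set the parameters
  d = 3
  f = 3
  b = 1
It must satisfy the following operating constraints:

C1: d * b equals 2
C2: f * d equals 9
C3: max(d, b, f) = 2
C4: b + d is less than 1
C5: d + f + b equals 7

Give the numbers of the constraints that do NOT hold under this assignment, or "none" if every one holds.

C1: d * b = 3 * 1 = 3, not 2 — fails.
C2: f * d = 3 * 3 = 9 — holds.
C3: max(3, 1, 3) = 3, not 2 — fails.
C4: b + d = 1 + 3 = 4; 4 ≥ 1, bound 1 not met — fails.
C5: d + f + b = 3 + 3 + 1 = 7 — holds.

No — constraints 1, 3, and 4 are not satisfied.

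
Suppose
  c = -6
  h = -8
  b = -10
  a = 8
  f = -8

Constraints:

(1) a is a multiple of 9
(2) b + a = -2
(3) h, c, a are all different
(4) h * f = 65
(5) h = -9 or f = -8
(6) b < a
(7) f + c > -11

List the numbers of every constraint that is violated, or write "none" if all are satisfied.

(1) 8 = 9*0 + 8, so 9 does not divide 8 — fails.
(2) b + a = -10 + 8 = -2 — holds.
(3) values -8, -6, 8 are pairwise distinct — holds.
(4) h * f = -8 * (-8) = 64, not 65 — fails.
(5) h = -8 ≠ -9, but f = -8 = -8 (second disjunct) — holds.
(6) b = -10, a = 8; -10 < 8 — holds.
(7) f + c = -8 + (-6) = -14; -14 ≤ -11, bound -11 not met — fails.

Constraints 1, 4, and 7 do not hold.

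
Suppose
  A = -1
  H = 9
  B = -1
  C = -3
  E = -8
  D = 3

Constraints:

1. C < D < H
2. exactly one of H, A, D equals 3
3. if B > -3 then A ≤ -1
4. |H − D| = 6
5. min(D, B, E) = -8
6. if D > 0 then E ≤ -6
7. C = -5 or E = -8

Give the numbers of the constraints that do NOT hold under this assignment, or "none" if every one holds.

All constraints are satisfied.

1. values -3 < 3 < 9  yes
2. H=9, A=-1, D=3; 1 of them equals 3  yes
3. B = -1 > -3, so we need A ≤ -1; A = -1 ≤ -1  yes
4. |9 − 3| = 6  yes
5. min(3, -1, -8) = -8  yes
6. D = 3 > 0, so we need E ≤ -6; E = -8 ≤ -6  yes
7. C = -3 ≠ -5, but E = -8 = -8 (second disjunct)  yes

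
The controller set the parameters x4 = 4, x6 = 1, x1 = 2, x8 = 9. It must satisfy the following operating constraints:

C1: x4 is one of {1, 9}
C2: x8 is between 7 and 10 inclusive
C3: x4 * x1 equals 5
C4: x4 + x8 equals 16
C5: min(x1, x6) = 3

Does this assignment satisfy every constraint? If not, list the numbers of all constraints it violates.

C1: x4 = 4 is not in {1, 9}  ✘
C2: x8 = 9 lies in [7, 10]  ✔
C3: x4 * x1 = 4 * 2 = 8, not 5  ✘
C4: x4 + x8 = 4 + 9 = 13, not 16  ✘
C5: min(2, 1) = 1, not 3  ✘

No — constraints 1, 3, 4, 5 are not satisfied.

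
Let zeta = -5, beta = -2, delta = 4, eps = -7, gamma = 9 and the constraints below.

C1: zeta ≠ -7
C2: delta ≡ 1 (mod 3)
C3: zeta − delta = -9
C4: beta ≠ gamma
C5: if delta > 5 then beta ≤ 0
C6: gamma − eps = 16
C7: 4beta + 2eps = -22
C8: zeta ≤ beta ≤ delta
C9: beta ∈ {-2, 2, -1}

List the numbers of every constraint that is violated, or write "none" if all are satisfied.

Yes — all constraints hold.

C1: zeta = -5, and -5 ≠ -7 — holds.
C2: 4 mod 3 = 1 — holds.
C3: zeta − delta = -5 − 4 = -9 — holds.
C4: beta = -2, gamma = 9; distinct — holds.
C5: delta = 4, not > 5; antecedent false, conditional vacuously true — holds.
C6: gamma − eps = 9 − (-7) = 16 — holds.
C7: 4beta + 2eps = 4(-2) + 2(-7) = -22 — holds.
C8: values -5 ≤ -2 ≤ 4 — holds.
C9: beta = -2 is in {-2, 2, -1} — holds.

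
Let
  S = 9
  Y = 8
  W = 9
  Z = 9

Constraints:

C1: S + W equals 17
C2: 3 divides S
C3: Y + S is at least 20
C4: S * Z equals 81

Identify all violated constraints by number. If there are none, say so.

Constraints 1 and 3 are violated.

C1: S + W = 9 + 9 = 18, not 17 — does not hold.
C2: 9 / 3 = 3, so 3 divides 9 — holds.
C3: Y + S = 8 + 9 = 17; 17 < 20, bound 20 not met — does not hold.
C4: S * Z = 9 * 9 = 81 — holds.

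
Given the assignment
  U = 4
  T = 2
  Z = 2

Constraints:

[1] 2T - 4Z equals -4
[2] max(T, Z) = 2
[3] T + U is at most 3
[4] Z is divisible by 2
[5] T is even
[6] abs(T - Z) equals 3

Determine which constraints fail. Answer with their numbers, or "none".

[1] 2T - 4Z = 2(2) - 4(2) = -4 — holds.
[2] max(2, 2) = 2 — holds.
[3] T + U = 2 + 4 = 6; 6 > 3, bound 3 not met — fails.
[4] 2 / 2 = 1, so 2 divides 2 — holds.
[5] T = 2 is even — holds.
[6] abs(2 - 2) = 0, not 3 — fails.

Constraints 3, 6 are violated.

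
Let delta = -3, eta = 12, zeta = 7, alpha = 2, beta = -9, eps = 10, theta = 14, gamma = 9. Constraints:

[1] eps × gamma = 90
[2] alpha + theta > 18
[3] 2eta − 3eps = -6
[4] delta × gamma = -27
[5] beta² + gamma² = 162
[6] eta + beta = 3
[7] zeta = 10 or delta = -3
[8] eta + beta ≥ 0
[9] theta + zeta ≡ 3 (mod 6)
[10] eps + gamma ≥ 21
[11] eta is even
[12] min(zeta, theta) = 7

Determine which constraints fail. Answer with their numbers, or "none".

[1] eps × gamma = 10 × 9 = 90  holds
[2] alpha + theta = 2 + 14 = 16; 16 ≤ 18, bound 18 not met  fails
[3] 2eta − 3eps = 2(12) − 3(10) = -6  holds
[4] delta × gamma = -3 × 9 = -27  holds
[5] beta² + gamma² = (-9)² + 9² = 81 + 81 = 162  holds
[6] eta + beta = 12 + (-9) = 3  holds
[7] zeta = 7 ≠ 10, but delta = -3 = -3 (second disjunct)  holds
[8] eta + beta = 12 + (-9) = 3; 3 ≥ 0  holds
[9] theta + zeta = 21; 21 mod 6 = 3  holds
[10] eps + gamma = 10 + 9 = 19; 19 < 21, bound 21 not met  fails
[11] eta = 12 is even  holds
[12] min(7, 14) = 7  holds

Constraints 2 and 10 do not hold.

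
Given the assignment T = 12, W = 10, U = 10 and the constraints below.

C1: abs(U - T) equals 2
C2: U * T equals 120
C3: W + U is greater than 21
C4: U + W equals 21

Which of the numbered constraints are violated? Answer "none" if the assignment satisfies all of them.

Violated: 3 and 4.

C1: abs(10 - 12) = 2  true
C2: U * T = 10 * 12 = 120  true
C3: W + U = 10 + 10 = 20; 20 ≤ 21, bound 21 not met  false
C4: U + W = 10 + 10 = 20, not 21  false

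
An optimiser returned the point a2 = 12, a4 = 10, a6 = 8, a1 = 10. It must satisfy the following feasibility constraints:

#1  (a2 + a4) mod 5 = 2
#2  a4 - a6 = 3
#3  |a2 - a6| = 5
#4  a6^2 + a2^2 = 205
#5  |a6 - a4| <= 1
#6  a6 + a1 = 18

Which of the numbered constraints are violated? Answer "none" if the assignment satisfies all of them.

Violated: 2, 3, 4, and 5.

#1 a2 + a4 = 22; 22 mod 5 = 2  yes
#2 a4 - a6 = 10 - 8 = 2, not 3  no
#3 |12 - 8| = 4, not 5  no
#4 a6^2 + a2^2 = 8^2 + 12^2 = 64 + 144 = 208, not 205  no
#5 |8 - 10| = 2; 2 > 1, exceeds bound 1  no
#6 a6 + a1 = 8 + 10 = 18  yes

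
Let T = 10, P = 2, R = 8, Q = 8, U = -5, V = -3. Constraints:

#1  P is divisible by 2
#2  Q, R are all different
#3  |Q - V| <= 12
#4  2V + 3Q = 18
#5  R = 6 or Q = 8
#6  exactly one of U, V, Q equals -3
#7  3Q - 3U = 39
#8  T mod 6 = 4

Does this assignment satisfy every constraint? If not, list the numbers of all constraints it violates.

Violated: 2.

#1 2 / 2 = 1, so 2 divides 2  holds
#2 Q = R = 8, not all different  fails
#3 |8 - (-3)| = 11; 11 ≤ 12  holds
#4 2V + 3Q = 2(-3) + 3(8) = 18  holds
#5 R = 8 ≠ 6, but Q = 8 = 8 (second disjunct)  holds
#6 U=-5, V=-3, Q=8; 1 of them equals -3  holds
#7 3Q - 3U = 3(8) - 3(-5) = 39  holds
#8 10 mod 6 = 4  holds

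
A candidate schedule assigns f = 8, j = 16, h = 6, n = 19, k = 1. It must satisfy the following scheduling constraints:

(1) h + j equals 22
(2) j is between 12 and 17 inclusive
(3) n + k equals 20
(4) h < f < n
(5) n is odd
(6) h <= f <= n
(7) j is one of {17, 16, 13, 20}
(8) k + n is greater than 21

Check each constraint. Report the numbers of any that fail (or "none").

(1) h + j = 6 + 16 = 22  yes
(2) j = 16 lies in [12, 17]  yes
(3) n + k = 19 + 1 = 20  yes
(4) values 6 < 8 < 19  yes
(5) n = 19 is odd  yes
(6) values 6 <= 8 <= 19  yes
(7) j = 16 is in {17, 16, 13, 20}  yes
(8) k + n = 1 + 19 = 20; 20 ≤ 21, bound 21 not met  no

Violated: 8.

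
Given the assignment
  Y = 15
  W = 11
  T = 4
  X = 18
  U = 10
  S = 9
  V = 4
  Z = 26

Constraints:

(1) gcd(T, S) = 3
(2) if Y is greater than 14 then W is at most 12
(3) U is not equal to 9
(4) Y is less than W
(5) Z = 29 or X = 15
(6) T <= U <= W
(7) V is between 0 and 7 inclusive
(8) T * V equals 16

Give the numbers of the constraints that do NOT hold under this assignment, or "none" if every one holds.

The assignment fails constraints 1, 4, and 5.

(1) gcd(4, 9) = 1, not 3 — violated.
(2) Y = 15 > 14, so we need W ≤ 12; W = 11 ≤ 12 — satisfied.
(3) U = 10, and 10 ≠ 9 — satisfied.
(4) Y = 15, W = 11; 15 ≥ 11 (want <) — violated.
(5) Z = 26 ≠ 29 and X = 18 ≠ 15; both disjuncts false — violated.
(6) values 4 <= 10 <= 11 — satisfied.
(7) V = 4 lies in [0, 7] — satisfied.
(8) T * V = 4 * 4 = 16 — satisfied.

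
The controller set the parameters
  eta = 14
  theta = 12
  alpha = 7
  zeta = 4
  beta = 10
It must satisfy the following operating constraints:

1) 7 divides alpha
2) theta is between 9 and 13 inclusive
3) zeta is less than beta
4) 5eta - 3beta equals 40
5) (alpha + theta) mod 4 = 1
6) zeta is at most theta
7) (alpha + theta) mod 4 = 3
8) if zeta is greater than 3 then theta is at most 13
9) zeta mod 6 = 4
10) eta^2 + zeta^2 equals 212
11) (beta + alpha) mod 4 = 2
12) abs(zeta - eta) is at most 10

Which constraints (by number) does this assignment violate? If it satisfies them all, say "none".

1) 7 / 7 = 1, so 7 divides 7  OK
2) theta = 12 lies in [9, 13]  OK
3) zeta = 4, beta = 10; 4 < 10  OK
4) 5eta - 3beta = 5(14) - 3(10) = 40  OK
5) alpha + theta = 19; 19 mod 4 = 3, not 1  FAIL
6) zeta = 4, theta = 12; 4 ≤ 12  OK
7) alpha + theta = 19; 19 mod 4 = 3  OK
8) zeta = 4 > 3, so we need theta ≤ 13; theta = 12 ≤ 13  OK
9) 4 mod 6 = 4  OK
10) eta^2 + zeta^2 = 14^2 + 4^2 = 196 + 16 = 212  OK
11) beta + alpha = 17; 17 mod 4 = 1, not 2  FAIL
12) abs(4 - 14) = 10; 10 ≤ 10  OK

The assignment fails constraints 5, 11.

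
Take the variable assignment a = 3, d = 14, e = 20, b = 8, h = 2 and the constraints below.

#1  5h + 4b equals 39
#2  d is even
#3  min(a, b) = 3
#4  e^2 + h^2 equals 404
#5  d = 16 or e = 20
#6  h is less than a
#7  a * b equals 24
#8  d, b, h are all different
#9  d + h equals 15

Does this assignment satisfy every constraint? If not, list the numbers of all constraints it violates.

#1 5h + 4b = 5(2) + 4(8) = 42, not 39  ✗
#2 d = 14 is even  ✓
#3 min(3, 8) = 3  ✓
#4 e^2 + h^2 = 20^2 + 2^2 = 400 + 4 = 404  ✓
#5 d = 14 ≠ 16, but e = 20 = 20 (second disjunct)  ✓
#6 h = 2, a = 3; 2 < 3  ✓
#7 a * b = 3 * 8 = 24  ✓
#8 values 14, 8, 2 are pairwise distinct  ✓
#9 d + h = 14 + 2 = 16, not 15  ✗

No — constraints 1, 9 are not satisfied.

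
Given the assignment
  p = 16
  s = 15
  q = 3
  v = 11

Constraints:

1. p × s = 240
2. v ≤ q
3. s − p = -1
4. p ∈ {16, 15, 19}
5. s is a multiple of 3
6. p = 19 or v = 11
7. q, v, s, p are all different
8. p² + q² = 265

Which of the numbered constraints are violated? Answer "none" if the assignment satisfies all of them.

Constraint 2 is violated.

1. p × s = 16 × 15 = 240  ✔
2. v = 11, q = 3; 11 > 3 (want ≤)  ✘
3. s − p = 15 − 16 = -1  ✔
4. p = 16 is in {16, 15, 19}  ✔
5. 15 / 3 = 5, so 3 divides 15  ✔
6. p = 16 ≠ 19, but v = 11 = 11 (second disjunct)  ✔
7. values 3, 11, 15, 16 are pairwise distinct  ✔
8. p² + q² = 16² + 3² = 256 + 9 = 265  ✔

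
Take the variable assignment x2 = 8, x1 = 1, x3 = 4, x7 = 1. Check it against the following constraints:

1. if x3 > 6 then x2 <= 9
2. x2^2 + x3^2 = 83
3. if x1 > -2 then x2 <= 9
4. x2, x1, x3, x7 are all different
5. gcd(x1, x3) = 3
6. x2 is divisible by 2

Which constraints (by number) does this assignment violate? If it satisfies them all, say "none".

No — constraints 2, 4, 5 are not satisfied.

1. x3 = 4, not > 6; antecedent false, conditional vacuously true  ✔
2. x2^2 + x3^2 = 8^2 + 4^2 = 64 + 16 = 80, not 83  ✘
3. x1 = 1 > -2, so we need x2 ≤ 9; x2 = 8 ≤ 9  ✔
4. x1 = x7 = 1, not all different  ✘
5. gcd(1, 4) = 1, not 3  ✘
6. 8 / 2 = 4, so 2 divides 8  ✔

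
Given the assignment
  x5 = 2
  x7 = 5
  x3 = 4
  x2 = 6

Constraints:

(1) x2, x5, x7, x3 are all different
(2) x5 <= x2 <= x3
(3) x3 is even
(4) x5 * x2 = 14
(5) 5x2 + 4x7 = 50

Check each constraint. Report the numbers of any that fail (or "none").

(1) values 6, 2, 5, 4 are pairwise distinct — holds.
(2) values 2, 6, 4; x2 = 6 is not <= x3 = 4 — fails.
(3) x3 = 4 is even — holds.
(4) x5 * x2 = 2 * 6 = 12, not 14 — fails.
(5) 5x2 + 4x7 = 5(6) + 4(5) = 50 — holds.

The assignment fails constraints 2 and 4.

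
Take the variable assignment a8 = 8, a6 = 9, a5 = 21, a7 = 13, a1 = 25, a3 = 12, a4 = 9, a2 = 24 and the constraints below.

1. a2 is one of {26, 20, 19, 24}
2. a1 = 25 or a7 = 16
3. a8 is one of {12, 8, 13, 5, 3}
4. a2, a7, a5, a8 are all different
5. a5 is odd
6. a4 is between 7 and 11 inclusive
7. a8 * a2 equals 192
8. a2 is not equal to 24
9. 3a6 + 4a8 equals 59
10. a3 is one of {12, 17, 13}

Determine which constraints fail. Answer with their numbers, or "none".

1. a2 = 24 is in {26, 20, 19, 24}  yes
2. a1 = 25 = 25 (first disjunct)  yes
3. a8 = 8 is in {12, 8, 13, 5, 3}  yes
4. values 24, 13, 21, 8 are pairwise distinct  yes
5. a5 = 21 is odd  yes
6. a4 = 9 lies in [7, 11]  yes
7. a8 * a2 = 8 * 24 = 192  yes
8. a2 = 24, but 24 is required to differ  no
9. 3a6 + 4a8 = 3(9) + 4(8) = 59  yes
10. a3 = 12 is in {12, 17, 13}  yes

Constraint 8 does not hold.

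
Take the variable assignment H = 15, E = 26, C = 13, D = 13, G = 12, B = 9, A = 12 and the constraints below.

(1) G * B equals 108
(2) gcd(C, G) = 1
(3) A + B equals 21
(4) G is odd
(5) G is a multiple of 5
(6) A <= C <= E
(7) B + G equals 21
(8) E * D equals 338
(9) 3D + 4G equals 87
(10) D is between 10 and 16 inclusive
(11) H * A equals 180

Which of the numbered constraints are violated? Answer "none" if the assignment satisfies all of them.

Violated: 4, 5.

(1) G * B = 12 * 9 = 108 — holds.
(2) gcd(13, 12) = 1 — holds.
(3) A + B = 12 + 9 = 21 — holds.
(4) G = 12 is even — does not hold.
(5) 12 = 5*2 + 2, so 5 does not divide 12 — does not hold.
(6) values 12 <= 13 <= 26 — holds.
(7) B + G = 9 + 12 = 21 — holds.
(8) E * D = 26 * 13 = 338 — holds.
(9) 3D + 4G = 3(13) + 4(12) = 87 — holds.
(10) D = 13 lies in [10, 16] — holds.
(11) H * A = 15 * 12 = 180 — holds.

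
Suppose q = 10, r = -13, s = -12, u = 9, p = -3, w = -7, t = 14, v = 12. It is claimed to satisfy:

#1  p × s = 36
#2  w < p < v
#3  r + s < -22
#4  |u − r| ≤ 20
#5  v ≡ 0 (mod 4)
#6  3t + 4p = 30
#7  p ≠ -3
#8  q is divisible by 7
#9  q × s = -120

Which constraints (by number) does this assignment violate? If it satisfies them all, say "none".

No — constraints 4, 7, and 8 are not satisfied.

#1 p × s = -3 × (-12) = 36  yes
#2 values -7 < -3 < 12  yes
#3 r + s = -13 + (-12) = -25; -25 < -22  yes
#4 |9 − (-13)| = 22; 22 > 20, exceeds bound 20  no
#5 12 mod 4 = 0  yes
#6 3t + 4p = 3(14) + 4(-3) = 30  yes
#7 p = -3, but -3 is required to differ  no
#8 10 = 7×1 + 3, so 7 does not divide 10  no
#9 q × s = 10 × (-12) = -120  yes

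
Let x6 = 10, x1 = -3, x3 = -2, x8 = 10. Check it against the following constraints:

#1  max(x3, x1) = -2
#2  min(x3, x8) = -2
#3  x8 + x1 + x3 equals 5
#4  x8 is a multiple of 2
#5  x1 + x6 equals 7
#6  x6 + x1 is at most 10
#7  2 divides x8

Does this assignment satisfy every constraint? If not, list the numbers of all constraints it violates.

#1 max(-2, -3) = -2 — OK.
#2 min(-2, 10) = -2 — OK.
#3 x8 + x1 + x3 = 10 + (-3) + (-2) = 5 — OK.
#4 10 / 2 = 5, so 2 divides 10 — OK.
#5 x1 + x6 = -3 + 10 = 7 — OK.
#6 x6 + x1 = 10 + (-3) = 7; 7 ≤ 10 — OK.
#7 10 / 2 = 5, so 2 divides 10 — OK.

The assignment satisfies every constraint.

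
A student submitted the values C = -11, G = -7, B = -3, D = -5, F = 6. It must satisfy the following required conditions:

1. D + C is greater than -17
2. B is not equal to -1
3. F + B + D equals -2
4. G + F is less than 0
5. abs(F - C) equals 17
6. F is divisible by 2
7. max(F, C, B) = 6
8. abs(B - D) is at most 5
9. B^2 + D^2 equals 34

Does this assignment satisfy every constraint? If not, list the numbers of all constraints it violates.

All constraints are satisfied.

1. D + C = -5 + (-11) = -16; -16 > -17  ✓
2. B = -3, and -3 ≠ -1  ✓
3. F + B + D = 6 + (-3) + (-5) = -2  ✓
4. G + F = -7 + 6 = -1; -1 < 0  ✓
5. abs(6 - (-11)) = 17  ✓
6. 6 / 2 = 3, so 2 divides 6  ✓
7. max(6, -11, -3) = 6  ✓
8. abs(-3 - (-5)) = 2; 2 ≤ 5  ✓
9. B^2 + D^2 = (-3)^2 + (-5)^2 = 9 + 25 = 34  ✓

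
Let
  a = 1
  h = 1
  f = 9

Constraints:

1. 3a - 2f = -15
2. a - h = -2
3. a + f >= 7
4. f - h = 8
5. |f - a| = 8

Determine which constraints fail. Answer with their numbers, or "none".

Violated: 2.

1. 3a - 2f = 3(1) - 2(9) = -15 — holds.
2. a - h = 1 - 1 = 0, not -2 — fails.
3. a + f = 1 + 9 = 10; 10 ≥ 7 — holds.
4. f - h = 9 - 1 = 8 — holds.
5. |9 - 1| = 8 — holds.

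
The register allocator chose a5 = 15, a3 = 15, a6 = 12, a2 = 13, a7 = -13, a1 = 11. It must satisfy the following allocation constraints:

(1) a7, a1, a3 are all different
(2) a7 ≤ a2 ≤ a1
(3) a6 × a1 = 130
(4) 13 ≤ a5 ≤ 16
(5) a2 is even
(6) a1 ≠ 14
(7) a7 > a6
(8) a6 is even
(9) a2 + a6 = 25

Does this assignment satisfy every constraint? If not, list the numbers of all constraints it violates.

(1) values -13, 11, 15 are pairwise distinct — satisfied.
(2) values -13, 13, 11; a2 = 13 is not ≤ a1 = 11 — violated.
(3) a6 × a1 = 12 × 11 = 132, not 130 — violated.
(4) a5 = 15 lies in [13, 16] — satisfied.
(5) a2 = 13 is odd — violated.
(6) a1 = 11, and 11 ≠ 14 — satisfied.
(7) a7 = -13, a6 = 12; -13 ≤ 12 (want >) — violated.
(8) a6 = 12 is even — satisfied.
(9) a2 + a6 = 13 + 12 = 25 — satisfied.

Constraints 2, 3, 5, and 7 are violated.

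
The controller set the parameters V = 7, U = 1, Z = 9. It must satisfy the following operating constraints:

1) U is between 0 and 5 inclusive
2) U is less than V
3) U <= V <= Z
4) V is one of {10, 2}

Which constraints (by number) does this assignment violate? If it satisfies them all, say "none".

Constraint 4 is violated.

1) U = 1 lies in [0, 5] — holds.
2) U = 1, V = 7; 1 < 7 — holds.
3) values 1 <= 7 <= 9 — holds.
4) V = 7 is not in {10, 2} — fails.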